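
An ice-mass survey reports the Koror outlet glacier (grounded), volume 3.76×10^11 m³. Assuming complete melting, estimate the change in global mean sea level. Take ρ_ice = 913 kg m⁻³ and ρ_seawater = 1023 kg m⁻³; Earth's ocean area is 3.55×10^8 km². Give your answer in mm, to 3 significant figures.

Koror: 3.76×10^11 m³ × (913/1023) = 3.356×10^11 m³ of water.
Spread over 3.55×10^14 m² of ocean, Δh = 3.356×10^11 / 3.55×10^14 = 9.45×10^-4 m = 0.945 mm.

≈ 0.945 mm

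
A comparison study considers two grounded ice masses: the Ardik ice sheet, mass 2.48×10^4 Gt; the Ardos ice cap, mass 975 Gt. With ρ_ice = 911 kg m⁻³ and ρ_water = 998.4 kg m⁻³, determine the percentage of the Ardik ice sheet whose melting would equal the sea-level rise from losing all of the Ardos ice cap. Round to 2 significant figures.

Equal sea-level rise means equal mass of meltwater, i.e. equal mass of ice lost.
Ice mass of Ardos: 9.750×10^14 kg; ice mass of Ardik: 2.480×10^16 kg.
Fraction required = 9.750×10^14 / 2.480×10^16 = 0.0393 → 3.9 %.

≈ 3.9 %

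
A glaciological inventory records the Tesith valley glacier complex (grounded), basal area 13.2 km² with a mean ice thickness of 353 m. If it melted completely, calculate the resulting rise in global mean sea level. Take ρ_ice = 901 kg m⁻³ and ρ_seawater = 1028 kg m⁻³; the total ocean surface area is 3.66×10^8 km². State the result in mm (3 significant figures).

≈ 0.0112 mm

Tesith: ice volume = 13.2 km² × 353 m = 4.660 km³; 4.660 × (901/1028) = 4.084 km³ of water.
Spread over 3.66×10^14 m² of ocean, Δh = 4.084×10^9 / 3.66×10^14 = 1.12×10^-5 m = 0.0112 mm.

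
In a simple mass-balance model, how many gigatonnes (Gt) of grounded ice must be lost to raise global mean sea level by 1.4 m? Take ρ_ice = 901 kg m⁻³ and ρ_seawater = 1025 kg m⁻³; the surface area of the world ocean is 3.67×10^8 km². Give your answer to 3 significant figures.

≈ 5.27×10^5 Gt

Required water volume = Δh × A = 1.4 m × 3.67×10^14 m² = 5.138×10^14 m³.
ρ_w = 1025 kg m⁻³, so the mass of water = 5.138×10^14 m³ × 1025 kg m⁻³ = 5.266×10^17 kg = 5.27×10^5 Gt (and the same mass of ice, by conservation).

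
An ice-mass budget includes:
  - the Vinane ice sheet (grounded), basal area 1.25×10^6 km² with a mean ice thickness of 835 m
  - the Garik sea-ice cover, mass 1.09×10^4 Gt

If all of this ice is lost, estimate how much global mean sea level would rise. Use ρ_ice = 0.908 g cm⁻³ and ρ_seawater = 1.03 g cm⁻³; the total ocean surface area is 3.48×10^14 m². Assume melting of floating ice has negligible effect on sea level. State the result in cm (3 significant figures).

≈ 264 cm

Vinane: ice volume = 1.25×10^6 km² × 835 m = 1.044×10^6 km³; 1.044×10^6 × (908/1030) = 9.201×10^5 km³ of water.
The Garik sea-ice cover is floating and already displaces its own weight of water, so its melt adds essentially nothing to sea level.
Total added water ≈ 9.201×10^14 m³ over 3.48×10^14 m² → Δh = 2.64 m = 264 cm.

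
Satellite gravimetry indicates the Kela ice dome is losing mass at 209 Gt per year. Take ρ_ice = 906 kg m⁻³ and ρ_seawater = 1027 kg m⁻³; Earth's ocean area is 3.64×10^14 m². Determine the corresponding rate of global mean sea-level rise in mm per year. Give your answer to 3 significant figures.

≈ 0.559 mm/yr

ρ_w = 1027 kg m⁻³. Annual water volume added = 209 Gt / ρ_w = 2.090×10^14 kg / 1027 kg m⁻³ = 2.035×10^11 m³.
Δh per year = 2.035×10^11 / 3.64×10^14 = 5.59×10^-4 m = 0.559 mm.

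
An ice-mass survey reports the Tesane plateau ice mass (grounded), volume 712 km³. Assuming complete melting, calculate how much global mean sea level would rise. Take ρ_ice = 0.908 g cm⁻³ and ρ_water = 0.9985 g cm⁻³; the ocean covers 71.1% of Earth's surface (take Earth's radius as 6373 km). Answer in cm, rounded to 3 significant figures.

Tesane: 712 km³ × (908/998.5) = 647.5 km³ of water.
Spread over 3.63×10^14 m² of ocean, Δh = 6.475×10^11 / 3.63×10^14 = 1.78×10^-3 m = 0.178 cm.

≈ 0.178 cm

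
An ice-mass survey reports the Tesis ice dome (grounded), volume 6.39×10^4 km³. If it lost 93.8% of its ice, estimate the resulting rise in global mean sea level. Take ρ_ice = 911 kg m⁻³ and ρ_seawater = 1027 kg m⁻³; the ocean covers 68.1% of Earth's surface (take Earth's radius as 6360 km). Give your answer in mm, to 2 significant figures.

≈ 150 mm

Tesis: 0.938 × 6.39×10^4 km³ × (911/1027) = 5.317×10^4 km³ of water.
Spread over 3.46×10^14 m² of ocean, Δh = 5.317×10^13 / 3.46×10^14 = 0.154 m = 150 mm.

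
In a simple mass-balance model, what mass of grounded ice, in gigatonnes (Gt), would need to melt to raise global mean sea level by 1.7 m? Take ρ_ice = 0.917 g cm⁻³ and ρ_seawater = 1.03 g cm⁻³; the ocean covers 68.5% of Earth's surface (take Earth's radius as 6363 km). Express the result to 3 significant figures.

Required water volume = Δh × A = 1.7 m × 3.49×10^14 m² = 5.925×10^14 m³.
ρ_w = 1.03 g cm⁻³ = 1030 kg m⁻³, so the mass of water = 5.925×10^14 m³ × 1030 kg m⁻³ = 6.103×10^17 kg = 6.10×10^5 Gt (and the same mass of ice, by conservation).

≈ 6.10×10^5 Gt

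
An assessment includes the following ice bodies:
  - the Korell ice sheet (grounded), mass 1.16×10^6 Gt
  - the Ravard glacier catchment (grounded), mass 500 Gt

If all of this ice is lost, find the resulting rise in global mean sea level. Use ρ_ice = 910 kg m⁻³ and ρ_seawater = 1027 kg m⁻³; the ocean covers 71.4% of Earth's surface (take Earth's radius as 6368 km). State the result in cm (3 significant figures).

≈ 311 cm

Korell: 1.16×10^6 Gt = 1.160×10^18 kg; dividing by ρ_w = 1027 kg m⁻³ gives 1.130×10^15 m³ of water.
Ravard: 500 Gt = 5.000×10^14 kg; dividing by ρ_w = 1027 kg m⁻³ gives 4.869×10^11 m³ of water.
Total added water ≈ 1.130×10^15 m³ over 3.64×10^14 m² → Δh = 3.11 m = 311 cm.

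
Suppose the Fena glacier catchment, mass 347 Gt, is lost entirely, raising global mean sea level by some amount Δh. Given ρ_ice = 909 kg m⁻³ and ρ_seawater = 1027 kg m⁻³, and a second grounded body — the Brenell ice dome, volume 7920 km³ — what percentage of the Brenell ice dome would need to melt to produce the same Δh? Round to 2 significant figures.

Equal sea-level rise means equal mass of meltwater, i.e. equal mass of ice lost.
Ice mass of Fena: 3.470×10^14 kg; ice mass of Brenell: 7.199×10^15 kg.
Fraction required = 3.470×10^14 / 7.199×10^15 = 0.0482 → 4.8 %.

≈ 4.8 %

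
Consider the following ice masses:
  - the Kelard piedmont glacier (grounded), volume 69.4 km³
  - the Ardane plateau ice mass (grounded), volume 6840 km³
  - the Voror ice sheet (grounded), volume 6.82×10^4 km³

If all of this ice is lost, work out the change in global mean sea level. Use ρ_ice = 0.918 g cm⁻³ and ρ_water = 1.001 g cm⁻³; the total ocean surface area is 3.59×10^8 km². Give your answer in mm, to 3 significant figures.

Kelard: 69.4 km³ × (918/1001) = 63.65 km³ of water.
Ardane: 6840 km³ × (918/1001) = 6273 km³ of water.
Voror: 6.82×10^4 km³ × (918/1001) = 6.255×10^4 km³ of water.
Total added water ≈ 6.888×10^13 m³ over 3.59×10^14 m² → Δh = 0.192 m = 192 mm.

≈ 192 mm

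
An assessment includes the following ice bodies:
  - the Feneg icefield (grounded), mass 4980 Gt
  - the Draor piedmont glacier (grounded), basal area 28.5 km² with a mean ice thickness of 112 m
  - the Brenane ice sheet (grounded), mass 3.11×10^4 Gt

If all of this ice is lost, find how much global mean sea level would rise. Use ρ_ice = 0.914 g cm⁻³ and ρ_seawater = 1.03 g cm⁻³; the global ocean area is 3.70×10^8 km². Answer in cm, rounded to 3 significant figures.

Feneg: 4980 Gt = 4.980×10^15 kg; dividing by ρ_w = 1.03 g cm⁻³ = 1030 kg m⁻³ gives 4.835×10^12 m³ of water.
Draor: ice volume = 28.5 km² × 112 m = 3.192 km³; 3.192 × (914/1030) = 2.833 km³ of water.
Brenane: 3.11×10^4 Gt = 3.110×10^16 kg; dividing by ρ_w = 1030 kg m⁻³ gives 3.019×10^13 m³ of water.
Total added water ≈ 3.503×10^13 m³ over 3.70×10^14 m² → Δh = 0.0947 m = 9.47 cm.

≈ 9.47 cm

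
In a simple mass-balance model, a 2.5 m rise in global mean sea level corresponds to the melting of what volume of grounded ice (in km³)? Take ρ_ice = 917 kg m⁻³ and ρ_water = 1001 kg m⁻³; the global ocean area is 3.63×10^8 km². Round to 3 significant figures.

≈ 9.91×10^5 km³

Required water volume = Δh × A = 2.5 m × 3.63×10^14 m² = 9.075×10^14 m³ = 9.075×10^5 km³.
Ice volume = water volume × ρ_w/ρ_ice = 9.075×10^5 × 1001/917 = 9.91×10^5 km³.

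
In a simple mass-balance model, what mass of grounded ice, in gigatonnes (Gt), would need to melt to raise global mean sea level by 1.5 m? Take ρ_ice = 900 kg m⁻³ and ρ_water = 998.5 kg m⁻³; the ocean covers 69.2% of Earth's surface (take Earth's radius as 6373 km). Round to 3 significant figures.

≈ 5.29×10^5 Gt

Required water volume = Δh × A = 1.5 m × 3.53×10^14 m² = 5.298×10^14 m³.
ρ_w = 998.5 kg m⁻³, so the mass of water = 5.298×10^14 m³ × 998.5 kg m⁻³ = 5.290×10^17 kg = 5.29×10^5 Gt (and the same mass of ice, by conservation).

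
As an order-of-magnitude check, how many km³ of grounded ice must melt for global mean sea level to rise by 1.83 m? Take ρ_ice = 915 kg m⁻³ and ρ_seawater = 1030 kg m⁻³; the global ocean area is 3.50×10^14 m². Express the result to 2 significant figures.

≈ 7.2×10^5 km³

Required water volume = Δh × A = 1.83 m × 3.50×10^14 m² = 6.405×10^14 m³ = 6.405×10^5 km³.
Ice volume = water volume × ρ_w/ρ_ice = 6.405×10^5 × 1030/915 = 7.2×10^5 km³.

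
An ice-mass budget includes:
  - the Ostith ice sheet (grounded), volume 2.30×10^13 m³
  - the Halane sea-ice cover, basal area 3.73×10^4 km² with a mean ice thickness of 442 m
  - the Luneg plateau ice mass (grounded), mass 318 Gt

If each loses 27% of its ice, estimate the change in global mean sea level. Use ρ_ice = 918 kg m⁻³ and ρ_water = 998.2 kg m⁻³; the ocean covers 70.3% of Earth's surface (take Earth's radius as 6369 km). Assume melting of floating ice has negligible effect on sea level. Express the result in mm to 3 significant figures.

≈ 16.2 mm

Ostith: 0.27 × 2.30×10^13 m³ × (918/998.2) = 5.711×10^12 m³ of water.
The Halane sea-ice cover is floating and already displaces its own weight of water, so its melt adds essentially nothing to sea level.
Luneg: 0.27 × 318 Gt = 8.586×10^13 kg; dividing by ρ_w = 998.2 kg m⁻³ gives 8.601×10^10 m³ of water.
Total added water ≈ 5.797×10^12 m³ over 3.58×10^14 m² → Δh = 0.0162 m = 16.2 mm.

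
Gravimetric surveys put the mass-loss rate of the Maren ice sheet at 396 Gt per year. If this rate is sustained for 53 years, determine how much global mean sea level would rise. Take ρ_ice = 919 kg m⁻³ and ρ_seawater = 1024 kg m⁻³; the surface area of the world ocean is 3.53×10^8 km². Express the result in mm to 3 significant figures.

Total mass lost = 396 Gt/yr × 53 yr = 2.099×10^4 Gt = 2.099×10^16 kg.
ρ_w = 1024 kg m⁻³, so water volume = 2.099×10^16 / 1024 = 2.050×10^13 m³.
Δh = 2.050×10^13 / 3.53×10^14 = 0.0581 m = 58.1 mm.

≈ 58.1 mm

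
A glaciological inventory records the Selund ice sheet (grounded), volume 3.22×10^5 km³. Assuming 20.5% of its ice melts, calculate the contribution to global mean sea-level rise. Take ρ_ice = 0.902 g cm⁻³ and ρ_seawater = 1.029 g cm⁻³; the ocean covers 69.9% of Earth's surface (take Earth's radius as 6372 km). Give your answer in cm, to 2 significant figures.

Selund: 0.205 × 3.22×10^5 km³ × (902/1029) = 5.786×10^4 km³ of water.
Spread over 3.57×10^14 m² of ocean, Δh = 5.786×10^13 / 3.57×10^14 = 0.162 m = 16 cm.

≈ 16 cm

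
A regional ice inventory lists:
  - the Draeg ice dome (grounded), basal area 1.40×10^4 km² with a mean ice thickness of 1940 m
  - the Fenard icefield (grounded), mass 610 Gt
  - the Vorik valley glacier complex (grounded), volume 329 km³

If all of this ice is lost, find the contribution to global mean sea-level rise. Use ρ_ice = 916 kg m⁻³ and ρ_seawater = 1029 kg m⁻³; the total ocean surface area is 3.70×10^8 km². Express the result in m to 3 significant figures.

≈ 0.0677 m

Draeg: ice volume = 1.40×10^4 km² × 1940 m = 2.716×10^4 km³; 2.716×10^4 × (916/1029) = 2.418×10^4 km³ of water.
Fenard: 610 Gt = 6.100×10^14 kg; dividing by ρ_w = 1029 kg m⁻³ gives 5.928×10^11 m³ of water.
Vorik: 329 km³ × (916/1029) = 292.9 km³ of water.
Total added water ≈ 2.506×10^13 m³ over 3.70×10^14 m² → Δh = 0.0677 m.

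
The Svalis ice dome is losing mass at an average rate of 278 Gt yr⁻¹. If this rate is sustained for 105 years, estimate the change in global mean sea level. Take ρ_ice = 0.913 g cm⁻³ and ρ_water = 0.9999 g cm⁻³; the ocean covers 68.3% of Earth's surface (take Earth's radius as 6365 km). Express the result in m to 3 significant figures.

Total mass lost = 278 Gt/yr × 105 yr = 2.919×10^4 Gt = 2.919×10^16 kg.
ρ_w = 0.9999 g cm⁻³ = 999.9 kg m⁻³, so water volume = 2.919×10^16 / 999.9 = 2.919×10^13 m³.
Δh = 2.919×10^13 / 3.48×10^14 = 0.0840 m.

≈ 0.0840 m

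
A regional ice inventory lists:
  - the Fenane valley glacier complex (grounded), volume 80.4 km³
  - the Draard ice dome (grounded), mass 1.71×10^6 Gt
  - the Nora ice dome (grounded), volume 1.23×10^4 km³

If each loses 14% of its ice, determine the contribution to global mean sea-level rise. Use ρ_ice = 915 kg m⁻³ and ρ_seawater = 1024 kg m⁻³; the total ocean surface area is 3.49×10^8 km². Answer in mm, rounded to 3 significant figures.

≈ 674 mm

Fenane: 0.14 × 80.4 km³ × (915/1024) = 10.06 km³ of water.
Draard: 0.14 × 1.71×10^6 Gt = 2.394×10^17 kg; dividing by ρ_w = 1024 kg m⁻³ gives 2.338×10^14 m³ of water.
Nora: 0.14 × 1.23×10^4 km³ × (915/1024) = 1539 km³ of water.
Total added water ≈ 2.353×10^14 m³ over 3.49×10^14 m² → Δh = 0.674 m = 674 mm.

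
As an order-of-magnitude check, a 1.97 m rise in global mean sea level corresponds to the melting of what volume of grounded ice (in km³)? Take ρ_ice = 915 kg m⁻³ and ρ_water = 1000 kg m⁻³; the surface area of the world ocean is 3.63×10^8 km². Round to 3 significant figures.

≈ 7.82×10^5 km³

Required water volume = Δh × A = 1.97 m × 3.63×10^14 m² = 7.151×10^14 m³ = 7.151×10^5 km³.
Ice volume = water volume × ρ_w/ρ_ice = 7.151×10^5 × 1000/915 = 7.82×10^5 km³.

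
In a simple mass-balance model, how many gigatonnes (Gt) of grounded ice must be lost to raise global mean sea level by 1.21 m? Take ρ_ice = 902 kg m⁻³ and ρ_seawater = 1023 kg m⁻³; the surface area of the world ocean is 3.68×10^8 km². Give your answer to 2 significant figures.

≈ 4.6×10^5 Gt

Required water volume = Δh × A = 1.21 m × 3.68×10^14 m² = 4.453×10^14 m³.
ρ_w = 1023 kg m⁻³, so the mass of water = 4.453×10^14 m³ × 1023 kg m⁻³ = 4.555×10^17 kg = 4.6×10^5 Gt (and the same mass of ice, by conservation).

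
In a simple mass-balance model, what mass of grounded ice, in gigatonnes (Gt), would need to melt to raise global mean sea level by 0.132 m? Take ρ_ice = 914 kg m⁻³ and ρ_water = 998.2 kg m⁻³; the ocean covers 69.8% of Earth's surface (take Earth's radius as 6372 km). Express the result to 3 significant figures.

≈ 4.69×10^4 Gt

Required water volume = Δh × A = 0.132 m × 3.56×10^14 m² = 4.701×10^13 m³.
ρ_w = 998.2 kg m⁻³, so the mass of water = 4.701×10^13 m³ × 998.2 kg m⁻³ = 4.693×10^16 kg = 4.69×10^4 Gt (and the same mass of ice, by conservation).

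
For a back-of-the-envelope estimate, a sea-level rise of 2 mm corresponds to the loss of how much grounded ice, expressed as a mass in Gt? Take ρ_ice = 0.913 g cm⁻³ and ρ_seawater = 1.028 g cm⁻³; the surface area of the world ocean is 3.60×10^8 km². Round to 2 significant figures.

Required water volume = Δh × A = 0.002 m × 3.60×10^14 m² = 7.200×10^11 m³.
ρ_w = 1.028 g cm⁻³ = 1028 kg m⁻³, so the mass of water = 7.200×10^11 m³ × 1028 kg m⁻³ = 7.402×10^14 kg = 740 Gt (and the same mass of ice, by conservation).

≈ 740 Gt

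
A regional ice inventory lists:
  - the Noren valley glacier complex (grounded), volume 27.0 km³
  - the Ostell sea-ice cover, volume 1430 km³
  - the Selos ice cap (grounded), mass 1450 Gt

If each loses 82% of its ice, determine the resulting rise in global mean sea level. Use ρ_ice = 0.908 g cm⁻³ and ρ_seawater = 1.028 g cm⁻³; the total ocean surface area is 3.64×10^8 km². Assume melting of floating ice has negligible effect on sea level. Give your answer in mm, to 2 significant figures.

Noren: 0.82 × 27.0 km³ × (908/1028) = 19.56 km³ of water.
The Ostell sea-ice cover is floating and already displaces its own weight of water, so its melt adds essentially nothing to sea level.
Selos: 0.82 × 1450 Gt = 1.189×10^15 kg; dividing by ρ_w = 1.028 g cm⁻³ = 1028 kg m⁻³ gives 1.157×10^12 m³ of water.
Total added water ≈ 1.176×10^12 m³ over 3.64×10^14 m² → Δh = 3.23×10^-3 m = 3.2 mm.

≈ 3.2 mm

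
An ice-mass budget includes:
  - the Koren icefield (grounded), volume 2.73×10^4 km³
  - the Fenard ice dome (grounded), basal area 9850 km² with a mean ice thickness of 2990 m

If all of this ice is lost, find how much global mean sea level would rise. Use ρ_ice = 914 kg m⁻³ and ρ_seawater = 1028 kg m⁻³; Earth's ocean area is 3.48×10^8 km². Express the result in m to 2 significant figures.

≈ 0.14 m

Koren: 2.73×10^4 km³ × (914/1028) = 2.427×10^4 km³ of water.
Fenard: ice volume = 9850 km² × 2990 m = 2.945×10^4 km³; 2.945×10^4 × (914/1028) = 2.619×10^4 km³ of water.
Total added water ≈ 5.046×10^13 m³ over 3.48×10^14 m² → Δh = 0.145 m.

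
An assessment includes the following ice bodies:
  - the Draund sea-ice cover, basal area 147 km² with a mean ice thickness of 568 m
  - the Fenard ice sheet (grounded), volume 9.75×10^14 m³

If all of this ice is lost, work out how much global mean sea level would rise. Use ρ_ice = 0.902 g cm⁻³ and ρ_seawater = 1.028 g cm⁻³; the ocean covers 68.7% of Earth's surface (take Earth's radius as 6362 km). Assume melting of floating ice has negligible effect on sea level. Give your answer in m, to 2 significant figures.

The Draund sea-ice cover is floating and already displaces its own weight of water, so its melt adds essentially nothing to sea level.
Fenard: 9.75×10^14 m³ × (902/1028) = 8.555×10^14 m³ of water.
Total added water ≈ 8.555×10^14 m³ over 3.49×10^14 m² → Δh = 2.45 m.

≈ 2.4 m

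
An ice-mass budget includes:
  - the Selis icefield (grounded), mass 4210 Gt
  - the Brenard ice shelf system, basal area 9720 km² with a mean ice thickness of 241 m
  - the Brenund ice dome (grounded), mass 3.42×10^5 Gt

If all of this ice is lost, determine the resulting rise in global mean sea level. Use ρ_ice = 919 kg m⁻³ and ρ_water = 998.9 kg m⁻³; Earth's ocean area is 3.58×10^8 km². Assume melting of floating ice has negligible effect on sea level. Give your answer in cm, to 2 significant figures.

≈ 97 cm

Selis: 4210 Gt = 4.210×10^15 kg; dividing by ρ_w = 998.9 kg m⁻³ gives 4.215×10^12 m³ of water.
The Brenard ice shelf system is floating and already displaces its own weight of water, so its melt adds essentially nothing to sea level.
Brenund: 3.42×10^5 Gt = 3.420×10^17 kg; dividing by ρ_w = 998.9 kg m⁻³ gives 3.424×10^14 m³ of water.
Total added water ≈ 3.466×10^14 m³ over 3.58×10^14 m² → Δh = 0.968 m = 97 cm.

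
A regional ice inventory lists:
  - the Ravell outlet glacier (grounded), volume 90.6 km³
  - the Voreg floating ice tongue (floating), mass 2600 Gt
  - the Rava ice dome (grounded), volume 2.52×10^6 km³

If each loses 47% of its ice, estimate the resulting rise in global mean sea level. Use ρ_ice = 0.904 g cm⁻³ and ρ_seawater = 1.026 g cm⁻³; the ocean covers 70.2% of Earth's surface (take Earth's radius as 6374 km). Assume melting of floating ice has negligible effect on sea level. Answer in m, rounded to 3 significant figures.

Ravell: 0.47 × 90.6 km³ × (904/1026) = 37.52 km³ of water.
The Voreg floating ice tongue is floating and already displaces its own weight of water, so its melt adds essentially nothing to sea level.
Rava: 0.47 × 2.52×10^6 km³ × (904/1026) = 1.044×10^6 km³ of water.
Total added water ≈ 1.044×10^15 m³ over 3.58×10^14 m² → Δh = 2.91 m.

≈ 2.91 m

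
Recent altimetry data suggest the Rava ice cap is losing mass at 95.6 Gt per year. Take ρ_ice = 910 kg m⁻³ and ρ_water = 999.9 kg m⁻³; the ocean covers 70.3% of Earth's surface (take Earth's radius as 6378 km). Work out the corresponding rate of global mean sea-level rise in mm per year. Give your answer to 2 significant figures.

≈ 0.27 mm/yr

ρ_w = 999.9 kg m⁻³. Annual water volume added = 95.6 Gt / ρ_w = 9.560×10^13 kg / 999.9 kg m⁻³ = 9.561×10^10 m³.
Δh per year = 9.561×10^10 / 3.59×10^14 = 2.66×10^-4 m = 0.27 mm.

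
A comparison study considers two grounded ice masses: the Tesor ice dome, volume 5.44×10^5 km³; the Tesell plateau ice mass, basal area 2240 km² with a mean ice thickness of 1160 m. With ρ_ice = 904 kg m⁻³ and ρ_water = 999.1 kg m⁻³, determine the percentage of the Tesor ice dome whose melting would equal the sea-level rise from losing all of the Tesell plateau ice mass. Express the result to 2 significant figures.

Equal sea-level rise means equal mass of meltwater, i.e. equal mass of ice lost.
Ice mass of Tesell: 2.349×10^15 kg; ice mass of Tesor: 4.918×10^17 kg.
Fraction required = 2.349×10^15 / 4.918×10^17 = 4.78×10^-3 → 0.48 %.

≈ 0.48 %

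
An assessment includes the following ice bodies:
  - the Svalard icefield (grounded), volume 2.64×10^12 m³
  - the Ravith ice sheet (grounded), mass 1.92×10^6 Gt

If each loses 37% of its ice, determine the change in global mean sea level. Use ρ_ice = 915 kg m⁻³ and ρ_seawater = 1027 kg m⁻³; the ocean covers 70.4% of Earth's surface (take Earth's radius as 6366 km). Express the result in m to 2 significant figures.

Svalard: 0.37 × 2.64×10^12 m³ × (915/1027) = 8.703×10^11 m³ of water.
Ravith: 0.37 × 1.92×10^6 Gt = 7.104×10^17 kg; dividing by ρ_w = 1027 kg m⁻³ gives 6.917×10^14 m³ of water.
Total added water ≈ 6.926×10^14 m³ over 3.59×10^14 m² → Δh = 1.93 m.

≈ 1.9 m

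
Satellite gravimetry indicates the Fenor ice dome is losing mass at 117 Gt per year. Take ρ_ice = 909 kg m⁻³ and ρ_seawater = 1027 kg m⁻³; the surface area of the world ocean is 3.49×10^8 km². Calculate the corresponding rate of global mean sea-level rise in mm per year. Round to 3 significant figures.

ρ_w = 1027 kg m⁻³. Annual water volume added = 117 Gt / ρ_w = 1.170×10^14 kg / 1027 kg m⁻³ = 1.139×10^11 m³.
Δh per year = 1.139×10^11 / 3.49×10^14 = 3.26×10^-4 m = 0.326 mm.

≈ 0.326 mm/yr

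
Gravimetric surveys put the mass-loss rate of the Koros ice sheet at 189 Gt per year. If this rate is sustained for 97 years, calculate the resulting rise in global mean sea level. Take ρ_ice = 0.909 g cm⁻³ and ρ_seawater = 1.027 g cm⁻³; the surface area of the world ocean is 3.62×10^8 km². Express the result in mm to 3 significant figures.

≈ 49.3 mm

Total mass lost = 189 Gt/yr × 97 yr = 1.833×10^4 Gt = 1.833×10^16 kg.
ρ_w = 1.027 g cm⁻³ = 1027 kg m⁻³, so water volume = 1.833×10^16 / 1027 = 1.785×10^13 m³.
Δh = 1.785×10^13 / 3.62×10^14 = 0.0493 m = 49.3 mm.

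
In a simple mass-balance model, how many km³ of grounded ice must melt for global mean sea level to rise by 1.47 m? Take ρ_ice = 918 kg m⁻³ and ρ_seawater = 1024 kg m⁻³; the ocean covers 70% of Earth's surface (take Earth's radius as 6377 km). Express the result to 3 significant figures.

≈ 5.87×10^5 km³

Required water volume = Δh × A = 1.47 m × 3.58×10^14 m² = 5.258×10^14 m³ = 5.258×10^5 km³.
Ice volume = water volume × ρ_w/ρ_ice = 5.258×10^5 × 1024/918 = 5.87×10^5 km³.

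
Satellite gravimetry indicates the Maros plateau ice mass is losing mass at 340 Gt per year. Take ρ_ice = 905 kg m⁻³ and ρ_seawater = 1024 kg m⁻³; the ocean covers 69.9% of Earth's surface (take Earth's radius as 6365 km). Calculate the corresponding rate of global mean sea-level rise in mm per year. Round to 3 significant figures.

≈ 0.933 mm/yr

ρ_w = 1024 kg m⁻³. Annual water volume added = 340 Gt / ρ_w = 3.400×10^14 kg / 1024 kg m⁻³ = 3.320×10^11 m³.
Δh per year = 3.320×10^11 / 3.56×10^14 = 9.33×10^-4 m = 0.933 mm.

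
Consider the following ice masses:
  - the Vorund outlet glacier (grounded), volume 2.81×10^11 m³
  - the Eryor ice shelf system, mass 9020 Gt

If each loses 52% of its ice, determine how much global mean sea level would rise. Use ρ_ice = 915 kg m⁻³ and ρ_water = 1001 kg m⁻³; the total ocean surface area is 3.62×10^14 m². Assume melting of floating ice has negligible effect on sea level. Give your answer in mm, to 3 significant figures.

Vorund: 0.52 × 2.81×10^11 m³ × (915/1001) = 1.336×10^11 m³ of water.
The Eryor ice shelf system is floating and already displaces its own weight of water, so its melt adds essentially nothing to sea level.
Total added water ≈ 1.336×10^11 m³ over 3.62×10^14 m² → Δh = 3.69×10^-4 m = 0.369 mm.

≈ 0.369 mm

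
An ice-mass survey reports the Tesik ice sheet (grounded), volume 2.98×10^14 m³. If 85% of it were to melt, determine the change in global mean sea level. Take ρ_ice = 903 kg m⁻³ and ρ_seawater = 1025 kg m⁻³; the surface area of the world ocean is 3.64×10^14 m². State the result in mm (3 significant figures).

Tesik: 0.85 × 2.98×10^14 m³ × (903/1025) = 2.232×10^14 m³ of water.
Spread over 3.64×10^14 m² of ocean, Δh = 2.232×10^14 / 3.64×10^14 = 0.613 m = 613 mm.

≈ 613 mm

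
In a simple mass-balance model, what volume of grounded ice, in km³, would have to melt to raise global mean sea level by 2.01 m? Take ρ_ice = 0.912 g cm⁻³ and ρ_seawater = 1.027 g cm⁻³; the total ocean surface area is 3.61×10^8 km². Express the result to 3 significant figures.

Required water volume = Δh × A = 2.01 m × 3.61×10^14 m² = 7.256×10^14 m³ = 7.256×10^5 km³.
Ice volume = water volume × ρ_w/ρ_ice = 7.256×10^5 × 1027/912 = 8.17×10^5 km³.

≈ 8.17×10^5 km³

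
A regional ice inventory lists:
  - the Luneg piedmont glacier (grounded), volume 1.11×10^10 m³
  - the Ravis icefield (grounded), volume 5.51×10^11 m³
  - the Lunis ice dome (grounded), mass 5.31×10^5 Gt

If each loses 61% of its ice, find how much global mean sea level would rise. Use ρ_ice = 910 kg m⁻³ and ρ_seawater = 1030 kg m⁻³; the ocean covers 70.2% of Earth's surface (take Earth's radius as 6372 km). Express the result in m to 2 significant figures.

≈ 0.88 m

Luneg: 0.61 × 1.11×10^10 m³ × (910/1030) = 5.982×10^9 m³ of water.
Ravis: 0.61 × 5.51×10^11 m³ × (910/1030) = 2.970×10^11 m³ of water.
Lunis: 0.61 × 5.31×10^5 Gt = 3.239×10^17 kg; dividing by ρ_w = 1030 kg m⁻³ gives 3.145×10^14 m³ of water.
Total added water ≈ 3.148×10^14 m³ over 3.58×10^14 m² → Δh = 0.879 m.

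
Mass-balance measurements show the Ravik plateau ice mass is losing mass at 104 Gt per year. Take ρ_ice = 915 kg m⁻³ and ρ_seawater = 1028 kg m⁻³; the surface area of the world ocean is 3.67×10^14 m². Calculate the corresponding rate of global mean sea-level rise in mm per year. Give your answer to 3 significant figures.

≈ 0.276 mm/yr

ρ_w = 1028 kg m⁻³. Annual water volume added = 104 Gt / ρ_w = 1.040×10^14 kg / 1028 kg m⁻³ = 1.012×10^11 m³.
Δh per year = 1.012×10^11 / 3.67×10^14 = 2.76×10^-4 m = 0.276 mm.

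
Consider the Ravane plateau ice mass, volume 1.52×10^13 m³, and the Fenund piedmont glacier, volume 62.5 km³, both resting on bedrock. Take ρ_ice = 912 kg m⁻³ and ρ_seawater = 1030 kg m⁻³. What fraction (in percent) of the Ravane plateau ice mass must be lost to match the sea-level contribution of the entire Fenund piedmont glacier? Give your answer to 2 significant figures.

≈ 0.41 %

Equal sea-level rise means equal mass of meltwater, i.e. equal mass of ice lost.
Ice mass of Fenund: 5.700×10^13 kg; ice mass of Ravane: 1.386×10^16 kg.
Fraction required = 5.700×10^13 / 1.386×10^16 = 4.11×10^-3 → 0.41 %.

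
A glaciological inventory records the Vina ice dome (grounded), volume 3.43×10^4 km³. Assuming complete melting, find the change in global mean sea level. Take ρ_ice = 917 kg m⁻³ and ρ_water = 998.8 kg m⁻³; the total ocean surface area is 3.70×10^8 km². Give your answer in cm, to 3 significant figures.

≈ 8.51 cm

Vina: 3.43×10^4 km³ × (917/998.8) = 3.149×10^4 km³ of water.
Spread over 3.70×10^14 m² of ocean, Δh = 3.149×10^13 / 3.70×10^14 = 0.0851 m = 8.51 cm.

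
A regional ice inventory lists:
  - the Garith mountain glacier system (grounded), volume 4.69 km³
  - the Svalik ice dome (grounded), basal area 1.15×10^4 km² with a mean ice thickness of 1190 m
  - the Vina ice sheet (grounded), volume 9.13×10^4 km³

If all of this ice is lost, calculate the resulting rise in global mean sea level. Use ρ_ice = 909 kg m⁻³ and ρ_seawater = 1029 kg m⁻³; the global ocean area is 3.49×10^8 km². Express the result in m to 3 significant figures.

≈ 0.266 m

Garith: 4.69 km³ × (909/1029) = 4.143 km³ of water.
Svalik: ice volume = 1.15×10^4 km² × 1190 m = 1.368×10^4 km³; 1.368×10^4 × (909/1029) = 1.209×10^4 km³ of water.
Vina: 9.13×10^4 km³ × (909/1029) = 8.065×10^4 km³ of water.
Total added water ≈ 9.275×10^13 m³ over 3.49×10^14 m² → Δh = 0.266 m.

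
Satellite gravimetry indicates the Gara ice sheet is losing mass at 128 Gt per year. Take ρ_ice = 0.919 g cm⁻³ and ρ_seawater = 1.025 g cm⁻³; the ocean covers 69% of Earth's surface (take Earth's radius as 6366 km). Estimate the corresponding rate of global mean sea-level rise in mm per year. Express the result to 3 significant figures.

ρ_w = 1.025 g cm⁻³ = 1025 kg m⁻³. Annual water volume added = 128 Gt / ρ_w = 1.280×10^14 kg / 1025 kg m⁻³ = 1.249×10^11 m³.
Δh per year = 1.249×10^11 / 3.51×10^14 = 3.55×10^-4 m = 0.355 mm.

≈ 0.355 mm/yr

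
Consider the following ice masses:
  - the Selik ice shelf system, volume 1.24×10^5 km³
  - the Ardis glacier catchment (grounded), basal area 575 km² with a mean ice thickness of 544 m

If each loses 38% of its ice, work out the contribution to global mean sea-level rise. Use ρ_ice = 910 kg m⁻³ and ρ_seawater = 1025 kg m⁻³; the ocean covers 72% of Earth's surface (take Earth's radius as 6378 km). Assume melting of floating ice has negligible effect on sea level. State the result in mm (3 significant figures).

≈ 0.287 mm

The Selik ice shelf system is floating and already displaces its own weight of water, so its melt adds essentially nothing to sea level.
Ardis: ice volume = 575 km² × 544 m = 312.8 km³; 0.38 × 312.8 × (910/1025) = 105.5 km³ of water.
Total added water ≈ 1.055×10^11 m³ over 3.68×10^14 m² → Δh = 2.87×10^-4 m = 0.287 mm.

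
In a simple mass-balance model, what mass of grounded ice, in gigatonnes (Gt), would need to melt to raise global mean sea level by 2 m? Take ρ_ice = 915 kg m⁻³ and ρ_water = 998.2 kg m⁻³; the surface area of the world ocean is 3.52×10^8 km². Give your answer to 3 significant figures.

≈ 7.03×10^5 Gt

Required water volume = Δh × A = 2 m × 3.52×10^14 m² = 7.040×10^14 m³.
ρ_w = 998.2 kg m⁻³, so the mass of water = 7.040×10^14 m³ × 998.2 kg m⁻³ = 7.027×10^17 kg = 7.03×10^5 Gt (and the same mass of ice, by conservation).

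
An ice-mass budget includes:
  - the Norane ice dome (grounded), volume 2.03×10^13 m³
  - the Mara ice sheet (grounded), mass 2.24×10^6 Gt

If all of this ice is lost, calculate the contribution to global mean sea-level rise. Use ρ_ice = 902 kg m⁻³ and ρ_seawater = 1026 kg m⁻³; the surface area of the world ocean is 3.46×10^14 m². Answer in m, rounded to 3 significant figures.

Norane: 2.03×10^13 m³ × (902/1026) = 1.785×10^13 m³ of water.
Mara: 2.24×10^6 Gt = 2.240×10^18 kg; dividing by ρ_w = 1026 kg m⁻³ gives 2.183×10^15 m³ of water.
Total added water ≈ 2.201×10^15 m³ over 3.46×10^14 m² → Δh = 6.36 m.

≈ 6.36 m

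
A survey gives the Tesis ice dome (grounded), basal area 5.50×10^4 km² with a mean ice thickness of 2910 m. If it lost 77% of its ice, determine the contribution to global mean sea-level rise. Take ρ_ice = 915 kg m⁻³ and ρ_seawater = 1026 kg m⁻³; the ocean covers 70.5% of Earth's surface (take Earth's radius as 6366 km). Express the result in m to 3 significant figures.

≈ 0.306 m

Tesis: ice volume = 5.50×10^4 km² × 2910 m = 1.600×10^5 km³; 0.77 × 1.600×10^5 × (915/1026) = 1.099×10^5 km³ of water.
Spread over 3.59×10^14 m² of ocean, Δh = 1.099×10^14 / 3.59×10^14 = 0.306 m.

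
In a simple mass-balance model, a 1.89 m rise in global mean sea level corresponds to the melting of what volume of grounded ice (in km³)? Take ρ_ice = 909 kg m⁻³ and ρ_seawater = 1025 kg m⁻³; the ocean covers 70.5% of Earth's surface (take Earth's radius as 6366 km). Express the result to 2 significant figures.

Required water volume = Δh × A = 1.89 m × 3.59×10^14 m² = 6.786×10^14 m³ = 6.786×10^5 km³.
Ice volume = water volume × ρ_w/ρ_ice = 6.786×10^5 × 1025/909 = 7.7×10^5 km³.

≈ 7.7×10^5 km³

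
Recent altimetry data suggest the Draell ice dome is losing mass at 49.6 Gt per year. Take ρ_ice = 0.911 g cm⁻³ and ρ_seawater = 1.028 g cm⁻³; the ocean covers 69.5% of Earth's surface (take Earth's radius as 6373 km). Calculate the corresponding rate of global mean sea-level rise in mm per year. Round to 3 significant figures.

≈ 0.136 mm/yr

ρ_w = 1.028 g cm⁻³ = 1028 kg m⁻³. Annual water volume added = 49.6 Gt / ρ_w = 4.960×10^13 kg / 1028 kg m⁻³ = 4.825×10^10 m³.
Δh per year = 4.825×10^10 / 3.55×10^14 = 1.36×10^-4 m = 0.136 mm.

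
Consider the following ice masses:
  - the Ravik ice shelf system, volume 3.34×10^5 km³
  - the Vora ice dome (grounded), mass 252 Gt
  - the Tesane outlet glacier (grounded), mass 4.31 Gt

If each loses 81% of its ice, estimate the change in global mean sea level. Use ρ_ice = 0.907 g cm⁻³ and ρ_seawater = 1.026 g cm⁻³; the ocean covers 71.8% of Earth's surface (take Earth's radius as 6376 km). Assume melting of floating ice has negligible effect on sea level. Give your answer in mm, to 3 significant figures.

The Ravik ice shelf system is floating and already displaces its own weight of water, so its melt adds essentially nothing to sea level.
Vora: 0.81 × 252 Gt = 2.041×10^14 kg; dividing by ρ_w = 1.026 g cm⁻³ = 1026 kg m⁻³ gives 1.989×10^11 m³ of water.
Tesane: 0.81 × 4.31 Gt = 3.491×10^12 kg; dividing by ρ_w = 1026 kg m⁻³ gives 3.403×10^9 m³ of water.
Total added water ≈ 2.024×10^11 m³ over 3.67×10^14 m² → Δh = 5.52×10^-4 m = 0.552 mm.

≈ 0.552 mm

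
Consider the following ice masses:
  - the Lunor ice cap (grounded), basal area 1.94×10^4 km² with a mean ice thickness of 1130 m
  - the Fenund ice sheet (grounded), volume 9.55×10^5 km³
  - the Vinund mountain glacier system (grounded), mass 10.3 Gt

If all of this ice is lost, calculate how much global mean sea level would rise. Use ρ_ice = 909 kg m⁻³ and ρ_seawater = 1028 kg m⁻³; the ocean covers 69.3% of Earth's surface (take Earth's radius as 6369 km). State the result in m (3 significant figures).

≈ 2.45 m

Lunor: ice volume = 1.94×10^4 km² × 1130 m = 2.192×10^4 km³; 2.192×10^4 × (909/1028) = 1.938×10^4 km³ of water.
Fenund: 9.55×10^5 km³ × (909/1028) = 8.445×10^5 km³ of water.
Vinund: 10.3 Gt = 1.030×10^13 kg; dividing by ρ_w = 1028 kg m⁻³ gives 1.002×10^10 m³ of water.
Total added water ≈ 8.638×10^14 m³ over 3.53×10^14 m² → Δh = 2.45 m.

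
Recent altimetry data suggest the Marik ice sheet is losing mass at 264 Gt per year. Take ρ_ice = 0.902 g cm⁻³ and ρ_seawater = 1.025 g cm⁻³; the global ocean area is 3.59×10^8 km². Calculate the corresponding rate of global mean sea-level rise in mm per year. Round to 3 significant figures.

≈ 0.717 mm/yr

ρ_w = 1.025 g cm⁻³ = 1025 kg m⁻³. Annual water volume added = 264 Gt / ρ_w = 2.640×10^14 kg / 1025 kg m⁻³ = 2.576×10^11 m³.
Δh per year = 2.576×10^11 / 3.59×10^14 = 7.17×10^-4 m = 0.717 mm.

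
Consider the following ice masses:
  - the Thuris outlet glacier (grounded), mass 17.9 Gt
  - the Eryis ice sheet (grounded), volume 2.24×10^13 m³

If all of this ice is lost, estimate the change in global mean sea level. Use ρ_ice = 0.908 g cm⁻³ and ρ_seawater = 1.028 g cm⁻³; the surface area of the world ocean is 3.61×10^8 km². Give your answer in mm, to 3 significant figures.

≈ 54.9 mm

Thuris: 17.9 Gt = 1.790×10^13 kg; dividing by ρ_w = 1.028 g cm⁻³ = 1028 kg m⁻³ gives 1.741×10^10 m³ of water.
Eryis: 2.24×10^13 m³ × (908/1028) = 1.979×10^13 m³ of water.
Total added water ≈ 1.980×10^13 m³ over 3.61×10^14 m² → Δh = 0.0549 m = 54.9 mm.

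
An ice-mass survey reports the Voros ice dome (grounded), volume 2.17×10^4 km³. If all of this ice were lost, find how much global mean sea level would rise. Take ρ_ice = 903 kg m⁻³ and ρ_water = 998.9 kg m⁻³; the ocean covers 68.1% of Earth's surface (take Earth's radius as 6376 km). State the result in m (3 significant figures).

Voros: 2.17×10^4 km³ × (903/998.9) = 1.962×10^4 km³ of water.
Spread over 3.48×10^14 m² of ocean, Δh = 1.962×10^13 / 3.48×10^14 = 0.0564 m.

≈ 0.0564 m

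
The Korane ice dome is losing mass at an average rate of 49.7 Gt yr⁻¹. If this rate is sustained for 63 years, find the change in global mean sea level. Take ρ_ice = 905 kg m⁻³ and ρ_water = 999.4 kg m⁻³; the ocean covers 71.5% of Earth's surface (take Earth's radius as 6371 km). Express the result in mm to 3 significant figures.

Total mass lost = 49.7 Gt/yr × 63 yr = 3131 Gt = 3.131×10^15 kg.
ρ_w = 999.4 kg m⁻³, so water volume = 3.131×10^15 / 999.4 = 3.133×10^12 m³.
Δh = 3.133×10^12 / 3.65×10^14 = 8.59×10^-3 m = 8.59 mm.

≈ 8.59 mm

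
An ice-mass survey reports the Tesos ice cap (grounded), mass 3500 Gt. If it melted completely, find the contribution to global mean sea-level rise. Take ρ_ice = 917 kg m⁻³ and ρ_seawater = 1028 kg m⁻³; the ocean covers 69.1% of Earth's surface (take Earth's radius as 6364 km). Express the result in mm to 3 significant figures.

Tesos: 3500 Gt = 3.500×10^15 kg; dividing by ρ_w = 1028 kg m⁻³ gives 3.405×10^12 m³ of water.
Spread over 3.52×10^14 m² of ocean, Δh = 3.405×10^12 / 3.52×10^14 = 9.68×10^-3 m = 9.68 mm.

≈ 9.68 mm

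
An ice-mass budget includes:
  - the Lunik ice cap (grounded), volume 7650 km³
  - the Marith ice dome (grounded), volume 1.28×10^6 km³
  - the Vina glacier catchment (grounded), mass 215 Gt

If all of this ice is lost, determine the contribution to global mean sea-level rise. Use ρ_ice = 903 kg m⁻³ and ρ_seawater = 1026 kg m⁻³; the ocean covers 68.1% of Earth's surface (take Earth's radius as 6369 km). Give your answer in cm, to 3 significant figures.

Lunik: 7650 km³ × (903/1026) = 6733 km³ of water.
Marith: 1.28×10^6 km³ × (903/1026) = 1.127×10^6 km³ of water.
Vina: 215 Gt = 2.150×10^14 kg; dividing by ρ_w = 1026 kg m⁻³ gives 2.096×10^11 m³ of water.
Total added water ≈ 1.133×10^15 m³ over 3.47×10^14 m² → Δh = 3.27 m = 327 cm.

≈ 327 cm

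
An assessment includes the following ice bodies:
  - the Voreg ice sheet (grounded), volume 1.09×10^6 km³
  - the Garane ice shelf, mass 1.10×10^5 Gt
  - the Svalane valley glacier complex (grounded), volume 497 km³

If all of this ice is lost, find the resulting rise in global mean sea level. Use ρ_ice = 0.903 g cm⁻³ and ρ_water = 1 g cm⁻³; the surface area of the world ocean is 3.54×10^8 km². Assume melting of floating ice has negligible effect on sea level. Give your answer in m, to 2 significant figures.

Voreg: 1.09×10^6 km³ × (903/1000) = 9.843×10^5 km³ of water.
The Garane ice shelf is floating and already displaces its own weight of water, so its melt adds essentially nothing to sea level.
Svalane: 497 km³ × (903/1000) = 448.8 km³ of water.
Total added water ≈ 9.847×10^14 m³ over 3.54×10^14 m² → Δh = 2.78 m.

≈ 2.8 m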